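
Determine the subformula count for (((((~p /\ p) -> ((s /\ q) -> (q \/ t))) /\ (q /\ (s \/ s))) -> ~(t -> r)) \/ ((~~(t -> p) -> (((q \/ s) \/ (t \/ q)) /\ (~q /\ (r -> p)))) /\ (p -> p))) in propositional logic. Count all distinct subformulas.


Formula: (((((~p /\ p) -> ((s /\ q) -> (q \/ t))) /\ (q /\ (s \/ s))) -> ~(t -> r)) \/ ((~~(t -> p) -> (((q \/ s) \/ (t \/ q)) /\ (~q /\ (r -> p)))) /\ (p -> p)))
Subformulas found:
  1. r
  2. q
  3. s
  4. t
  5. p
  6. ~p
  7. ~q
  8. (s \/ s)
  9. (s /\ q)
  10. (q \/ t)
  11. (r -> p)
  12. (p -> p)
  13. (q \/ s)
  14. (t \/ q)
  15. (t -> p)
  16. (t -> r)
  17. ~(t -> p)
  18. ~(t -> r)
  19. (~p /\ p)
  20. ~~(t -> p)
  21. (q /\ (s \/ s))
  22. (~q /\ (r -> p))
  23. ((s /\ q) -> (q \/ t))
  24. ((q \/ s) \/ (t \/ q))
  25. ((~p /\ p) -> ((s /\ q) -> (q \/ t)))
  26. (((q \/ s) \/ (t \/ q)) /\ (~q /\ (r -> p)))
  27. (((~p /\ p) -> ((s /\ q) -> (q \/ t))) /\ (q /\ (s \/ s)))
  28. (~~(t -> p) -> (((q \/ s) \/ (t \/ q)) /\ (~q /\ (r -> p))))
  29. ((((~p /\ p) -> ((s /\ q) -> (q \/ t))) /\ (q /\ (s \/ s))) -> ~(t -> r))
  30. ((~~(t -> p) -> (((q \/ s) \/ (t \/ q)) /\ (~q /\ (r -> p)))) /\ (p -> p))
  31. (((((~p /\ p) -> ((s /\ q) -> (q \/ t))) /\ (q /\ (s \/ s))) -> ~(t -> r)) \/ ((~~(t -> p) -> (((q \/ s) \/ (t \/ q)) /\ (~q /\ (r -> p)))) /\ (p -> p)))
Total distinct subformulas = 31

31


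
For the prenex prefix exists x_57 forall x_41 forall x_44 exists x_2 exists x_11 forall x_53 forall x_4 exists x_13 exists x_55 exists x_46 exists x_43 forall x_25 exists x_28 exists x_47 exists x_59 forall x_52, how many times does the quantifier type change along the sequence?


Walk the prefix and count type changes:
  position 1: exists -> forall <-- alternation
  position 2: forall -> forall
  position 3: forall -> exists <-- alternation
  position 4: exists -> exists
  position 5: exists -> forall <-- alternation
  position 6: forall -> forall
  position 7: forall -> exists <-- alternation
  position 8: exists -> exists
  position 9: exists -> exists
  position 10: exists -> exists
  position 11: exists -> forall <-- alternation
  position 12: forall -> exists <-- alternation
  position 13: exists -> exists
  position 14: exists -> exists
  position 15: exists -> forall <-- alternation
Total alternations = 7

7


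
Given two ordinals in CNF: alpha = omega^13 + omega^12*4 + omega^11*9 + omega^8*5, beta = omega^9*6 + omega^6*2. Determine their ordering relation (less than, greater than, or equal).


Compare term by term from highest exponent:
alpha = omega^13 + omega^12*4 + omega^11*9 + omega^8*5
beta = omega^9*6 + omega^6*2
Term 1: alpha has omega^13*1, beta has omega^9*6
Term 2: alpha has omega^12*4, beta has omega^6*2
Term 3: alpha has omega^11*9, beta has omega^0*0
Term 4: alpha has omega^8*5, beta has omega^0*0
Result: alpha > beta

alpha > beta


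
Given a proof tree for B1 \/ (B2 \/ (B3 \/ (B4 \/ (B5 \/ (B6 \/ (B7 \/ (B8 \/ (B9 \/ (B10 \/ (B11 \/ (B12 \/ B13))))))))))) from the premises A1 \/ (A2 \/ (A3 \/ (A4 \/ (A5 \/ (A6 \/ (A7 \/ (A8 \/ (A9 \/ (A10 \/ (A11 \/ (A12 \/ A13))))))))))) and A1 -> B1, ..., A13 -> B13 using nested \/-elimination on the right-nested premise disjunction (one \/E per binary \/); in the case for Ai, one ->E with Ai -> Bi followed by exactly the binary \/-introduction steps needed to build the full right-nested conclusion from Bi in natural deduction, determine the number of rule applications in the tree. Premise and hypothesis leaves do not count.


Constructive dilemma with 13 branches, all disjunctions right-nested:
- \/E: the premise has 12 binary \/, each eliminated once: 12 nodes.
- ->E: one per case (Ai with Ai -> Bi gives Bi): 13 nodes.
- \/I: in case i < n, Bi needs 1 step to form Bi \/ (B(i+1) \/ ...) and then i-1 steps to prepend B(i-1), ..., B1, i.e. i steps; in case i = n, B13 needs 12 prepend steps.
  \/I total = (1 + 2 + ... + 12) + 12 = 78 + 12 = 90 nodes.
Total = 12 + 13 + 90 = 115

115


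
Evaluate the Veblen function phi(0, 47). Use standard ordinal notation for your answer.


phi(0, 47):
phi(0, beta) = omega^beta by definition.
phi(0, 47) = omega^47

omega^47


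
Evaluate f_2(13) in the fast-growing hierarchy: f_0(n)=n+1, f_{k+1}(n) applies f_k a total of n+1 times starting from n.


f_2(13) = f_1^14(13)
f_1(m) = 2m + 1.
Iterating: f_1^k(n) = 2^k*(n+1) - 1.
f_2(13) = 2^14*(13+1) - 1 = 16384*14 - 1 = 229375

229375


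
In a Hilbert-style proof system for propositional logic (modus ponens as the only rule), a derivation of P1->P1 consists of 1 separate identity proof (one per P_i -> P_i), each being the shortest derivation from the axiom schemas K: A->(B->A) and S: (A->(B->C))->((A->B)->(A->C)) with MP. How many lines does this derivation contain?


The shortest proof of A->A from K and S in the Hilbert calculus has exactly 5 lines:
(1) K instance A->((A->A)->A), (2) S instance, (3) MP on 1,2, (4) K instance A->(A->A), (5) MP on 3,4.
For 1 independent identities: 1 * 5 = 5 lines total.

5


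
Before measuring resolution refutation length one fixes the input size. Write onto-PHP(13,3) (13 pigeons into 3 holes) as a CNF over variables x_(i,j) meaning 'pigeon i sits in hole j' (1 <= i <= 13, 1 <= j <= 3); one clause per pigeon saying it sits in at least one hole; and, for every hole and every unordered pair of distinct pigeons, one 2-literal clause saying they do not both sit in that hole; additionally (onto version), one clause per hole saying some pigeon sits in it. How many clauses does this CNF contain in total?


onto-PHP(13,3): 13 pigeons, 3 holes, 13*3 = 39 variables.
- pigeon clauses: one per pigeon -> 13 clauses
- hole clauses: 3 holes * C(13,2) = 3 * 78 -> 234 clauses
- onto clauses: one per hole -> 3 clauses
Total clauses = 13 + 234 + 3 = 250

250


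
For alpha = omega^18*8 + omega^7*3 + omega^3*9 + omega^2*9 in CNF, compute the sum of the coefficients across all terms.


CNF: omega^18*8 + omega^7*3 + omega^3*9 + omega^2*9
Coefficients: 8 + 3 + 9 + 9 = 29

29


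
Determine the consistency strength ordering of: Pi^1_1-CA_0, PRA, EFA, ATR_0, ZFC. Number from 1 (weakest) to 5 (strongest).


Ordering by consistency strength:
1. EFA
2. PRA
3. ATR_0
4. Pi^1_1-CA_0
5. ZFC


Pi^1_1-CA_0=4, PRA=2, EFA=1, ATR_0=3, ZFC=5


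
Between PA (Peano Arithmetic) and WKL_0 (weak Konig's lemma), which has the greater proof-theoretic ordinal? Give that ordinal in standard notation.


Proof-theoretic ordinal of PA (Peano Arithmetic): epsilon_0
Proof-theoretic ordinal of WKL_0 (weak Konig's lemma): omega^omega
Comparing: omega^omega < epsilon_0.
The larger ordinal is epsilon_0 (from PA (Peano Arithmetic)).

epsilon_0


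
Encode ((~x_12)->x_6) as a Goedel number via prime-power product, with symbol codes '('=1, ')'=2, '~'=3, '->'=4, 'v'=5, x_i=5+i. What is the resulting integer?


Formula: ((~x_12)->x_6)
Symbol codes: [1, 1, 3, 17, 2, 4, 11, 2]
Primes: [2, 3, 5, 7, 11, 13, 17, 19]
p_1^1 = 2^1 = 2
p_2^1 = 3^1 = 3
p_3^3 = 5^3 = 125
p_4^17 = 7^17 = 232630513987207
p_5^2 = 11^2 = 121
p_6^4 = 13^4 = 28561
p_7^11 = 17^11 = 34271896307633
p_8^2 = 19^2 = 361
Product = 7459883758300720649211757910950691453250

7459883758300720649211757910950691453250


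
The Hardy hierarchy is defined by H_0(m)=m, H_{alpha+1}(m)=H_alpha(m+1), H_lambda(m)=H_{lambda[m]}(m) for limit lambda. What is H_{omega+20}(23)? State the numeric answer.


H_{omega+20}(23):
Unwind the 20 successor steps: H_{omega+20}(23) = H_omega(23+20) = H_omega(43).
H_omega(m) = H_m(m) = m + m = 2m.
Result = 2 * 43 = 86

86


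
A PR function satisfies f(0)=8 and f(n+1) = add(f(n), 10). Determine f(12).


f(0) = 8
f(1) = add(f(0), 10) = add(8, 10) = 18
f(2) = add(f(1), 10) = add(18, 10) = 28
f(3) = add(f(2), 10) = add(28, 10) = 38
f(4) = add(f(3), 10) = add(38, 10) = 48
f(5) = add(f(4), 10) = add(48, 10) = 58
f(6) = add(f(5), 10) = add(58, 10) = 68
f(7) = add(f(6), 10) = add(68, 10) = 78
f(8) = add(f(7), 10) = add(78, 10) = 88
f(9) = add(f(8), 10) = add(88, 10) = 98
f(10) = add(f(9), 10) = add(98, 10) = 108
f(11) = add(f(10), 10) = add(108, 10) = 118
f(12) = add(f(11), 10) = add(118, 10) = 128


128


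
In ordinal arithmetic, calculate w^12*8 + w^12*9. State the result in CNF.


Ordinal addition w^12*8 + w^12*9:
Both terms have the same exponent 12.
w^e*c + w^e*d = w^e*(c+d).
Result = w^12*(8+9) = w^12*17

w^12*17


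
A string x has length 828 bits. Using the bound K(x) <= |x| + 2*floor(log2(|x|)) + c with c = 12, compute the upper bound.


floor(log2(828)) = 9
2 * 9 = 18
K(x) <= 828 + 18 + 12 = 858

858


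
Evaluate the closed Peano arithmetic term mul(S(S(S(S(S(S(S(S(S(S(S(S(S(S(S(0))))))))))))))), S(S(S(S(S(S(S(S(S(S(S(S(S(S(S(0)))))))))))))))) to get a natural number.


mul(S^15(0), S^15(0)):
S^15(0) = 15
S^15(0) = 15
15 * 15 = 225

225


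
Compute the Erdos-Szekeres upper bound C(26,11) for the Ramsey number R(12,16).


R(12,16) <= C(12+16-2, 12-1) = C(26, 11)
C(26, 11) = 26! / (11! * 15!)
= 7726160

7726160


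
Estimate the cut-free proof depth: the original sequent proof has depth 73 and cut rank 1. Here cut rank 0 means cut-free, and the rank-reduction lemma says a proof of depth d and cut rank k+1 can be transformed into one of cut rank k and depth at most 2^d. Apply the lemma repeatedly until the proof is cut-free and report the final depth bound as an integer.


Each rank reduction sends depth d to at most 2^d; cut rank r needs r reductions.
2_0(73) = 73
2_1(73) = 2^73 = 9444732965739290427392
Cut-free depth bound = 9444732965739290427392

9444732965739290427392


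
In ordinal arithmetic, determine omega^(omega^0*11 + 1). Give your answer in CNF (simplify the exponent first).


omega^(omega^0*11 + 1):
omega^0 = 1, so the exponent is 11 + 1 = 12 (finite ordinal addition).
Result = omega^12, already a single CNF term.

omega^12


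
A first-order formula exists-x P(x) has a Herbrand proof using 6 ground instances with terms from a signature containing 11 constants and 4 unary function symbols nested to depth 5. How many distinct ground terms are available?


Herbrand terms by depth:
Depth 0: 11 constants
Depth 1: 44 new terms (running total: 55)
Depth 2: 176 new terms (running total: 231)
Depth 3: 704 new terms (running total: 935)
Depth 4: 2816 new terms (running total: 3751)
Depth 5: 11264 new terms (running total: 15015)
Total distinct ground terms = 15015

15015


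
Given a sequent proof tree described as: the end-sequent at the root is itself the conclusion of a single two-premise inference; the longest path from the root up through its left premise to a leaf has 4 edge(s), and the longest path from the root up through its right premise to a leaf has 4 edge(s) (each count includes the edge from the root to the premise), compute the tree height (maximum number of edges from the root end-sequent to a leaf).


Longest path through the left premise: 4 edges (measured from the branching sequent)
Longest path through the right premise: 4 edges
Height of the subtree rooted at the branching sequent: max(4, 4) = 4
The branching sequent is the root itself.
Total height = 4

4


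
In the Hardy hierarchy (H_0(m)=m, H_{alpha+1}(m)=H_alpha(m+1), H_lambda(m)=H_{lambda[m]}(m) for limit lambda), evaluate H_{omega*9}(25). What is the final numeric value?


H_{omega*9}(25):
For the Hardy hierarchy, H_{omega*k}(n) = 2^k * n.
2^9 = 512.
512 * 25 = 12800

12800


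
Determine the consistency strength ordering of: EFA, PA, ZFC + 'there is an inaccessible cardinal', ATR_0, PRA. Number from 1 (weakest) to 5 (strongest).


Ordering by consistency strength:
1. EFA
2. PRA
3. PA
4. ATR_0
5. ZFC + 'there is an inaccessible cardinal'


EFA=1, PA=3, ZFC + 'there is an inaccessible cardinal'=5, ATR_0=4, PRA=2


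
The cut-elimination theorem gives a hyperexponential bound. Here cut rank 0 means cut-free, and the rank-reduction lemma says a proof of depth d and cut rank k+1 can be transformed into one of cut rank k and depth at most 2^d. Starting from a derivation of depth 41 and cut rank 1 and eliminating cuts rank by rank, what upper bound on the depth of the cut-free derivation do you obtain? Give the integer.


Each rank reduction sends depth d to at most 2^d; cut rank r needs r reductions.
2_0(41) = 41
2_1(41) = 2^41 = 2199023255552
Cut-free depth bound = 2199023255552

2199023255552


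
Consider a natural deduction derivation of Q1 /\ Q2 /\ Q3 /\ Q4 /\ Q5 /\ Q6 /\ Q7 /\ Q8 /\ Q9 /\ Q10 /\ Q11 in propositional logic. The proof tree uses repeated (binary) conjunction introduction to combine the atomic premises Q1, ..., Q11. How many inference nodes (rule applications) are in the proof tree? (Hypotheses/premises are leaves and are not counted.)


The target conjunction has 11 conjuncts, i.e. 10 binary /\ connectives.
Each conjunction-intro joins two pieces, so 11 atoms require 11-1 = 10 applications.
Total inference nodes = 10

10


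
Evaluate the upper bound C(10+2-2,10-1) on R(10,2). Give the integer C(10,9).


R(10,2) <= C(10+2-2, 10-1) = C(10, 9)
C(10, 9) = 10! / (9! * 1!)
= 10

10


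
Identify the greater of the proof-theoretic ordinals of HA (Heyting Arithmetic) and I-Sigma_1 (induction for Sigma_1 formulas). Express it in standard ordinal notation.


Proof-theoretic ordinal of HA (Heyting Arithmetic): epsilon_0
Proof-theoretic ordinal of I-Sigma_1 (induction for Sigma_1 formulas): omega^omega
Comparing: omega^omega < epsilon_0.
The larger ordinal is epsilon_0 (from HA (Heyting Arithmetic)).

epsilon_0


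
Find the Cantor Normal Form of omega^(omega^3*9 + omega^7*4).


omega^(omega^3*9 + omega^7*4):
In ordinal addition a term is absorbed by a following term of strictly larger exponent: 3 < 7, so omega^3*9 + omega^7*4 = omega^7*4.
omega raised to a CNF ordinal is a single CNF term: Result = omega^(omega^7*4)

omega^(omega^7*4)


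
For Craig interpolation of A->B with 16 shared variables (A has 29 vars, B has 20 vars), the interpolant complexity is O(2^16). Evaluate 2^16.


Shared atoms = 16
Craig interpolant size bound = 2^16
= 65536

65536


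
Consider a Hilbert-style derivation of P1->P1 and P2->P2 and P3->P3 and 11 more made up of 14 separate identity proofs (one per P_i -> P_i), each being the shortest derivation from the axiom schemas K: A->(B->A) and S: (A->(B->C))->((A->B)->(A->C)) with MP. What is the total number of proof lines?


The shortest proof of A->A from K and S in the Hilbert calculus has exactly 5 lines:
(1) K instance A->((A->A)->A), (2) S instance, (3) MP on 1,2, (4) K instance A->(A->A), (5) MP on 3,4.
For 14 independent identities: 14 * 5 = 70 lines total.

70


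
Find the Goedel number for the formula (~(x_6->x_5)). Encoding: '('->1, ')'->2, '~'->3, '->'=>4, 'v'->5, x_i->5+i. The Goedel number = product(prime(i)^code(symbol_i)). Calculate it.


Formula: (~(x_6->x_5))
Symbol codes: [1, 3, 1, 11, 4, 10, 2, 2]
Primes: [2, 3, 5, 7, 11, 13, 17, 19]
p_1^1 = 2^1 = 2
p_2^3 = 3^3 = 27
p_3^1 = 5^1 = 5
p_4^11 = 7^11 = 1977326743
p_5^4 = 11^4 = 14641
p_6^10 = 13^10 = 137858491849
p_7^2 = 17^2 = 289
p_8^2 = 19^2 = 361
Product = 112422053197561422580408347414210

112422053197561422580408347414210


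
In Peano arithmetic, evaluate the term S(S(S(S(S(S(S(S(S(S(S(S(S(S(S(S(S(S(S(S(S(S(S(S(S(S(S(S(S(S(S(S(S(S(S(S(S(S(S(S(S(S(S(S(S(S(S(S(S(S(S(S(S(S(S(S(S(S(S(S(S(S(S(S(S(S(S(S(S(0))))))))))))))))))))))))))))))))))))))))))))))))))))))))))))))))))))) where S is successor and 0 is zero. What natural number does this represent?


Counting successors applied to 0:
69 applications of S to 0 = 69

69


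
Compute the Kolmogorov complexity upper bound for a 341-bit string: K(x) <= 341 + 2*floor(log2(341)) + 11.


floor(log2(341)) = 8
2 * 8 = 16
K(x) <= 341 + 16 + 11 = 368

368


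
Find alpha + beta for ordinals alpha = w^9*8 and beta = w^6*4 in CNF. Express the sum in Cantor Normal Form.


Ordinal addition w^9*8 + w^6*4:
Leading exponent of alpha (9) > leading exponent of beta (6).
Since alpha's term has higher exponent than beta's leading term,
the sum is simply alpha followed by beta.
Result = w^9*8 + w^6*4

w^9*8 + w^6*4


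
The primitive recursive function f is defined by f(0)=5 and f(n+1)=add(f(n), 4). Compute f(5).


f(0) = 5
f(1) = add(f(0), 4) = add(5, 4) = 9
f(2) = add(f(1), 4) = add(9, 4) = 13
f(3) = add(f(2), 4) = add(13, 4) = 17
f(4) = add(f(3), 4) = add(17, 4) = 21
f(5) = add(f(4), 4) = add(21, 4) = 25


25


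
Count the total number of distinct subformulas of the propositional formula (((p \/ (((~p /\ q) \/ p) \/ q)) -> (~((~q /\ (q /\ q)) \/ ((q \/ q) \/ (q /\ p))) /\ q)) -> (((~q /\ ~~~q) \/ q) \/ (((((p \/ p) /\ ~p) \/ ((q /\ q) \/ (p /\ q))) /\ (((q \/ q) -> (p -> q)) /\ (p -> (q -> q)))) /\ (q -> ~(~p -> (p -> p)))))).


Formula: (((p \/ (((~p /\ q) \/ p) \/ q)) -> (~((~q /\ (q /\ q)) \/ ((q \/ q) \/ (q /\ p))) /\ q)) -> (((~q /\ ~~~q) \/ q) \/ (((((p \/ p) /\ ~p) \/ ((q /\ q) \/ (p /\ q))) /\ (((q \/ q) -> (p -> q)) /\ (p -> (q -> q)))) /\ (q -> ~(~p -> (p -> p))))))
Subformulas found:
  1. p
  2. q
  3. ~p
  4. ~q
  5. ~~q
  6. ~~~q
  7. (q /\ p)
  8. (p /\ q)
  9. (q /\ q)
  10. (q -> q)
  11. (p -> p)
  12. (p -> q)
  13. (p \/ p)
  14. (q \/ q)
  15. (~p /\ q)
  16. (~q /\ ~~~q)
  17. (p -> (q -> q))
  18. ((p \/ p) /\ ~p)
  19. ((~p /\ q) \/ p)
  20. (~q /\ (q /\ q))
  21. (~p -> (p -> p))
  22. ~(~p -> (p -> p))
  23. ((~q /\ ~~~q) \/ q)
  24. ((q \/ q) -> (p -> q))
  25. ((q /\ q) \/ (p /\ q))
  26. ((q \/ q) \/ (q /\ p))
  27. (((~p /\ q) \/ p) \/ q)
  28. (q -> ~(~p -> (p -> p)))
  29. (p \/ (((~p /\ q) \/ p) \/ q))
  30. (((q \/ q) -> (p -> q)) /\ (p -> (q -> q)))
  31. ((~q /\ (q /\ q)) \/ ((q \/ q) \/ (q /\ p)))
  32. (((p \/ p) /\ ~p) \/ ((q /\ q) \/ (p /\ q)))
  33. ~((~q /\ (q /\ q)) \/ ((q \/ q) \/ (q /\ p)))
  34. (~((~q /\ (q /\ q)) \/ ((q \/ q) \/ (q /\ p))) /\ q)
  35. ((p \/ (((~p /\ q) \/ p) \/ q)) -> (~((~q /\ (q /\ q)) \/ ((q \/ q) \/ (q /\ p))) /\ q))
  36. ((((p \/ p) /\ ~p) \/ ((q /\ q) \/ (p /\ q))) /\ (((q \/ q) -> (p -> q)) /\ (p -> (q -> q))))
  37. (((((p \/ p) /\ ~p) \/ ((q /\ q) \/ (p /\ q))) /\ (((q \/ q) -> (p -> q)) /\ (p -> (q -> q)))) /\ (q -> ~(~p -> (p -> p))))
  38. (((~q /\ ~~~q) \/ q) \/ (((((p \/ p) /\ ~p) \/ ((q /\ q) \/ (p /\ q))) /\ (((q \/ q) -> (p -> q)) /\ (p -> (q -> q)))) /\ (q -> ~(~p -> (p -> p)))))
  39. (((p \/ (((~p /\ q) \/ p) \/ q)) -> (~((~q /\ (q /\ q)) \/ ((q \/ q) \/ (q /\ p))) /\ q)) -> (((~q /\ ~~~q) \/ q) \/ (((((p \/ p) /\ ~p) \/ ((q /\ q) \/ (p /\ q))) /\ (((q \/ q) -> (p -> q)) /\ (p -> (q -> q)))) /\ (q -> ~(~p -> (p -> p))))))
Total distinct subformulas = 39

39


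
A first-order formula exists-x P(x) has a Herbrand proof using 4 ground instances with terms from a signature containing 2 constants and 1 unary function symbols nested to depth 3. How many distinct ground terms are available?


Herbrand terms by depth:
Depth 0: 2 constants
Depth 1: 2 new terms (running total: 4)
Depth 2: 2 new terms (running total: 6)
Depth 3: 2 new terms (running total: 8)
Total distinct ground terms = 8

8


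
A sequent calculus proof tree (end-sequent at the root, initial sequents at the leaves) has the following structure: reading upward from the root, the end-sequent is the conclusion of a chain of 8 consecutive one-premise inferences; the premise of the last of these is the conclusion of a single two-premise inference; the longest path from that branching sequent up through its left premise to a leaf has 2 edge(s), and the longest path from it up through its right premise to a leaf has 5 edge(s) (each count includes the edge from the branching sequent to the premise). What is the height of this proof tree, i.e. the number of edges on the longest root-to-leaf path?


Longest path through the left premise: 2 edges (measured from the branching sequent)
Longest path through the right premise: 5 edges
Height of the subtree rooted at the branching sequent: max(2, 5) = 5
The branching sequent sits 8 edges above the root (the chain of one-premise inferences), so height = 5 + 8 = 13

13


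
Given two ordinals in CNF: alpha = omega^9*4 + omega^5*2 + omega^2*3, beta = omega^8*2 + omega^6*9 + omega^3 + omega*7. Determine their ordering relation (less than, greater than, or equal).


Compare term by term from highest exponent:
alpha = omega^9*4 + omega^5*2 + omega^2*3
beta = omega^8*2 + omega^6*9 + omega^3 + omega*7
Term 1: alpha has omega^9*4, beta has omega^8*2
Term 2: alpha has omega^5*2, beta has omega^6*9
Term 3: alpha has omega^2*3, beta has omega^3*1
Term 4: alpha has omega^0*0, beta has omega^1*7
Result: alpha > beta

alpha > beta


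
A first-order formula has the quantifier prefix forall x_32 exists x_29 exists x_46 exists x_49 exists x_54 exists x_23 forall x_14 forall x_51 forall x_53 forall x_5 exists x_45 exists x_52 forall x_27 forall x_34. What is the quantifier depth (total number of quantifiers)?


Quantifier prefix has 14 quantifier symbols.
Quantifier depth = 14

14


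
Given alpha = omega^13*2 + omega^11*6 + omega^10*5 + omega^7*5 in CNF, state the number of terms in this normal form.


CNF: omega^13*2 + omega^11*6 + omega^10*5 + omega^7*5
Count the summands separated by '+':
  term 1: omega^13*2
  term 2: omega^11*6
  term 3: omega^10*5
  term 4: omega^7*5
Total terms = 4

4


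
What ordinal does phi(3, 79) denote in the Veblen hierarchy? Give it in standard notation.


phi(3, 79):
phi(3, beta) = eta_beta (the beta-th eta number, fixed point of zeta).
phi(3, 79) = eta_79

eta_79


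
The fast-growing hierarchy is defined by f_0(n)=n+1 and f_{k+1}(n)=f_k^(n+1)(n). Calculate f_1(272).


f_1(272) = f_0^273(272)
f_0 adds 1 each time, applied 273 times.
f_1(272) = 272 + 273 = 545

545


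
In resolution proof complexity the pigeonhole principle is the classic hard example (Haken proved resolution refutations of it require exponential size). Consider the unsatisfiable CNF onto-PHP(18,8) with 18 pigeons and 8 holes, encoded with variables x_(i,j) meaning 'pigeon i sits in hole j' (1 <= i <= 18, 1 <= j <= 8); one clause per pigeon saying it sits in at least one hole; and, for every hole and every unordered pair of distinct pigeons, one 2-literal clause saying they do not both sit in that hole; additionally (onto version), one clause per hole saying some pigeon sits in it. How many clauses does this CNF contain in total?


onto-PHP(18,8): 18 pigeons, 8 holes, 18*8 = 144 variables.
- pigeon clauses: one per pigeon -> 18 clauses
- hole clauses: 8 holes * C(18,2) = 8 * 153 -> 1224 clauses
- onto clauses: one per hole -> 8 clauses
Total clauses = 18 + 1224 + 8 = 1250

1250


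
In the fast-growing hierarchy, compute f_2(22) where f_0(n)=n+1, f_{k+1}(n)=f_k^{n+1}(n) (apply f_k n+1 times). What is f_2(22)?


f_2(22) = f_1^23(22)
f_1(m) = 2m + 1.
Iterating: f_1^k(n) = 2^k*(n+1) - 1.
f_2(22) = 2^23*(22+1) - 1 = 8388608*23 - 1 = 192937983

192937983


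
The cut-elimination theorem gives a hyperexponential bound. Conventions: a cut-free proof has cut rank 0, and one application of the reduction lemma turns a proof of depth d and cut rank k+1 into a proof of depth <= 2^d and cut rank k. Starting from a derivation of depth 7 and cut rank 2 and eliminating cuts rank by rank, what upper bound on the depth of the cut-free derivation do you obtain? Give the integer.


Each rank reduction sends depth d to at most 2^d; cut rank r needs r reductions.
2_0(7) = 7
2_1(7) = 2^7 = 128
2_2(7) = 2^128 = 340282366920938463463374607431768211456
Cut-free depth bound = 340282366920938463463374607431768211456

340282366920938463463374607431768211456


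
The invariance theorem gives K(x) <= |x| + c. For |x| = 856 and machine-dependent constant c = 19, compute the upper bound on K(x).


K(x) <= |x| + c = 856 + 19 = 875

875


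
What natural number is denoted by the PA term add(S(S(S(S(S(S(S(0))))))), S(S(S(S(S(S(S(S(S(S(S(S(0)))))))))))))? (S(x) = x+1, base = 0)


add(S^7(0), S^12(0)):
S^7(0) = 7
S^12(0) = 12
7 + 12 = 19

19


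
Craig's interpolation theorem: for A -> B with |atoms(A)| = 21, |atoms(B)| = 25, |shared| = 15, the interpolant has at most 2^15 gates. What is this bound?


Shared atoms = 15
Craig interpolant size bound = 2^15
= 32768

32768


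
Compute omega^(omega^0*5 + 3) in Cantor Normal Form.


omega^(omega^0*5 + 3):
omega^0 = 1, so the exponent is 5 + 3 = 8 (finite ordinal addition).
Result = omega^8, already a single CNF term.

omega^8


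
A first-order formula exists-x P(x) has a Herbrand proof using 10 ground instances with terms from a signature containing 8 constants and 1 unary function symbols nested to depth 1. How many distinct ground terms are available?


Herbrand terms by depth:
Depth 0: 8 constants
Depth 1: 8 new terms (running total: 16)
Total distinct ground terms = 16

16


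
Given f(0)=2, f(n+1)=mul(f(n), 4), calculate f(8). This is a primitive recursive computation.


f(0) = 2
f(1) = mul(f(0), 4) = mul(2, 4) = 8
f(2) = mul(f(1), 4) = mul(8, 4) = 32
f(3) = mul(f(2), 4) = mul(32, 4) = 128
f(4) = mul(f(3), 4) = mul(128, 4) = 512
f(5) = mul(f(4), 4) = mul(512, 4) = 2048
f(6) = mul(f(5), 4) = mul(2048, 4) = 8192
f(7) = mul(f(6), 4) = mul(8192, 4) = 32768
f(8) = mul(f(7), 4) = mul(32768, 4) = 131072


131072


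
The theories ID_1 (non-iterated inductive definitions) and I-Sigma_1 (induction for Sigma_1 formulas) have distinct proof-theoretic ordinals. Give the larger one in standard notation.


Proof-theoretic ordinal of ID_1 (non-iterated inductive definitions): psi_0(epsilon_{Omega+1})
Proof-theoretic ordinal of I-Sigma_1 (induction for Sigma_1 formulas): omega^omega
Comparing: omega^omega < psi_0(epsilon_{Omega+1}).
The larger ordinal is psi_0(epsilon_{Omega+1}) (from ID_1 (non-iterated inductive definitions)).

psi_0(epsilon_{Omega+1})


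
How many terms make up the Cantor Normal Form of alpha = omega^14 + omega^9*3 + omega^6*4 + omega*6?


CNF: omega^14 + omega^9*3 + omega^6*4 + omega*6
Count the summands separated by '+':
  term 1: omega^14
  term 2: omega^9*3
  term 3: omega^6*4
  term 4: omega*6
Total terms = 4

4


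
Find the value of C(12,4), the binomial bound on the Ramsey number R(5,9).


R(5,9) <= C(5+9-2, 5-1) = C(12, 4)
C(12, 4) = 12! / (4! * 8!)
= 495

495


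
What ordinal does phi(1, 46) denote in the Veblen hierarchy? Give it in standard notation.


phi(1, 46):
phi(1, beta) = epsilon_beta (the beta-th epsilon number).
phi(1, 46) = epsilon_46

epsilon_46


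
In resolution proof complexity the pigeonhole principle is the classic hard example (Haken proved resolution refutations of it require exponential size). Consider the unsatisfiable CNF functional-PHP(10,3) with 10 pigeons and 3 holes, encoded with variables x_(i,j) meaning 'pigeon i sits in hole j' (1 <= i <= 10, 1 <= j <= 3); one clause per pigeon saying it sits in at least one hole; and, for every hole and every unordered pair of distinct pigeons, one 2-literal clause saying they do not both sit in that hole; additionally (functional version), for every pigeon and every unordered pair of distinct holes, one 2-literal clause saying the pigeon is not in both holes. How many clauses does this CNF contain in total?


functional-PHP(10,3): 10 pigeons, 3 holes, 10*3 = 30 variables.
- pigeon clauses: one per pigeon -> 10 clauses
- hole clauses: 3 holes * C(10,2) = 3 * 45 -> 135 clauses
- functional clauses: 10 pigeons * C(3,2) = 10 * 3 -> 30 clauses
Total clauses = 10 + 135 + 30 = 175

175


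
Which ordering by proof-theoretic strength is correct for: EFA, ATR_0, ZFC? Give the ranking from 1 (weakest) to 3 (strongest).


Ordering by consistency strength:
1. EFA
2. ATR_0
3. ZFC


EFA=1, ATR_0=2, ZFC=3


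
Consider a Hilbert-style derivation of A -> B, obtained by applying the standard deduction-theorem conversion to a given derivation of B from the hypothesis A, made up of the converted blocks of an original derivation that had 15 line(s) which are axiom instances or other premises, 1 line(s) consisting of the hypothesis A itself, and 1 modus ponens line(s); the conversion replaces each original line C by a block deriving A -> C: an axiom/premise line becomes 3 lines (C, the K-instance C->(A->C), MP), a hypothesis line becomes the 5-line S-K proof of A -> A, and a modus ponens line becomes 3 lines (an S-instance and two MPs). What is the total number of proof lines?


Deduction-theorem conversion, block by block:
- 15 axiom/premise lines -> 3 lines each = 45
- 1 hypothesis lines -> 5 lines each (identity proof A->A) = 5
- 1 MP lines -> 3 lines each (S-instance, MP, MP) = 3
Total = 45 + 5 + 3 = 53 lines.

53


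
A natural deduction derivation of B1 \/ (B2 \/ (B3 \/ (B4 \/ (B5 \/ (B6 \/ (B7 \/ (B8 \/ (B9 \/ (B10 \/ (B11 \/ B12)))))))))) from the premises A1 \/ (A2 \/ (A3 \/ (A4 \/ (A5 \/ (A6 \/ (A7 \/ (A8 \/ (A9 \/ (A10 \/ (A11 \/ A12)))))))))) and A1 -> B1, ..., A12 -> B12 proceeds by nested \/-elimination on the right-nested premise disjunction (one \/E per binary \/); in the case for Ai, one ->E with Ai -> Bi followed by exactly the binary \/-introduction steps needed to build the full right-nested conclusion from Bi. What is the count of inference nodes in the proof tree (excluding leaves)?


Constructive dilemma with 12 branches, all disjunctions right-nested:
- \/E: the premise has 11 binary \/, each eliminated once: 11 nodes.
- ->E: one per case (Ai with Ai -> Bi gives Bi): 12 nodes.
- \/I: in case i < n, Bi needs 1 step to form Bi \/ (B(i+1) \/ ...) and then i-1 steps to prepend B(i-1), ..., B1, i.e. i steps; in case i = n, B12 needs 11 prepend steps.
  \/I total = (1 + 2 + ... + 11) + 11 = 66 + 11 = 77 nodes.
Total = 11 + 12 + 77 = 100

100


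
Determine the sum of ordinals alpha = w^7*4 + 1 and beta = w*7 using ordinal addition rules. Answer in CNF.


Ordinal addition (w^7*4 + 1) + w*7:
alpha's leading term has exponent 7 > beta's exponent 1, so it survives.
alpha's tail term has exponent 0 < beta's exponent 1, so it is absorbed by beta.
In ordinal addition, any term followed by a strictly larger-exponent term is absorbed.
Result = w^7*4 + w*7

w^7*4 + w*7


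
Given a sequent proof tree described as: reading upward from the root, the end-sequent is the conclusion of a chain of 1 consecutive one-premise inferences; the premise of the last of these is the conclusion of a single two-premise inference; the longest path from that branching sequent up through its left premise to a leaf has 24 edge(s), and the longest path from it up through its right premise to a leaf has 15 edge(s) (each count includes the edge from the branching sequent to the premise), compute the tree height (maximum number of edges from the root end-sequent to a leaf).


Longest path through the left premise: 24 edges (measured from the branching sequent)
Longest path through the right premise: 15 edges
Height of the subtree rooted at the branching sequent: max(24, 15) = 24
The branching sequent sits 1 edges above the root (the chain of one-premise inferences), so height = 24 + 1 = 25

25


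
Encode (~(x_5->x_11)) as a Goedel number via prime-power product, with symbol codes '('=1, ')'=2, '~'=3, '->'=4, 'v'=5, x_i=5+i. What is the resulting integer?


Formula: (~(x_5->x_11))
Symbol codes: [1, 3, 1, 10, 4, 16, 2, 2]
Primes: [2, 3, 5, 7, 11, 13, 17, 19]
p_1^1 = 2^1 = 2
p_2^3 = 3^3 = 27
p_3^1 = 5^1 = 5
p_4^10 = 7^10 = 282475249
p_5^4 = 11^4 = 14641
p_6^16 = 13^16 = 665416609183179841
p_7^2 = 17^2 = 289
p_8^2 = 19^2 = 361
Product = 77519968310352607509131176424862222270

77519968310352607509131176424862222270


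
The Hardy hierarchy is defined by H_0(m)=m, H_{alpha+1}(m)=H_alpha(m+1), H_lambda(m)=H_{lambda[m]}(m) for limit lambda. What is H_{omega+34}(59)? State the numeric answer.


H_{omega+34}(59):
Unwind the 34 successor steps: H_{omega+34}(59) = H_omega(59+34) = H_omega(93).
H_omega(m) = H_m(m) = m + m = 2m.
Result = 2 * 93 = 186

186


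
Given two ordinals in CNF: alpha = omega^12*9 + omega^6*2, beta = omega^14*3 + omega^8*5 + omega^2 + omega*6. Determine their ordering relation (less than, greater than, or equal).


Compare term by term from highest exponent:
alpha = omega^12*9 + omega^6*2
beta = omega^14*3 + omega^8*5 + omega^2 + omega*6
Term 1: alpha has omega^12*9, beta has omega^14*3
Term 2: alpha has omega^6*2, beta has omega^8*5
Term 3: alpha has omega^0*0, beta has omega^2*1
Term 4: alpha has omega^0*0, beta has omega^1*6
Result: alpha < beta

alpha < beta


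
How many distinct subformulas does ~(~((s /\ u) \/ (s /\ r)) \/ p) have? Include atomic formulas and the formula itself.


Formula: ~(~((s /\ u) \/ (s /\ r)) \/ p)
Subformulas found:
  1. u
  2. s
  3. r
  4. p
  5. (s /\ r)
  6. (s /\ u)
  7. ((s /\ u) \/ (s /\ r))
  8. ~((s /\ u) \/ (s /\ r))
  9. (~((s /\ u) \/ (s /\ r)) \/ p)
  10. ~(~((s /\ u) \/ (s /\ r)) \/ p)
Total distinct subformulas = 10

10


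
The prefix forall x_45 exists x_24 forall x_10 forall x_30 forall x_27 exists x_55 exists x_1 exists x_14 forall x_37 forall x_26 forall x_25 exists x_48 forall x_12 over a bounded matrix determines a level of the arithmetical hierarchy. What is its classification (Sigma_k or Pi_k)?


Leading quantifier is forall, so the class is Pi.
Number of quantifier blocks = alternations + 1 = 6 + 1 = 7.
Classification: Pi_7

Pi_7


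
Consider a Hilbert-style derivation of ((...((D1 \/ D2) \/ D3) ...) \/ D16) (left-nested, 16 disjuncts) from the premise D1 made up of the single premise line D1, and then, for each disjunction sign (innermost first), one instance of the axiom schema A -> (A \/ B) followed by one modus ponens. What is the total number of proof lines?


Building the left-nested 16-ary disjunction from D1:
- 1 premise line (D1)
- 16 disjuncts means 15 disjunction signs; each needs 1 axiom instance + 1 MP = 2 lines: 2 * 15 = 30
Total = 1 + 30 = 31 lines.

31


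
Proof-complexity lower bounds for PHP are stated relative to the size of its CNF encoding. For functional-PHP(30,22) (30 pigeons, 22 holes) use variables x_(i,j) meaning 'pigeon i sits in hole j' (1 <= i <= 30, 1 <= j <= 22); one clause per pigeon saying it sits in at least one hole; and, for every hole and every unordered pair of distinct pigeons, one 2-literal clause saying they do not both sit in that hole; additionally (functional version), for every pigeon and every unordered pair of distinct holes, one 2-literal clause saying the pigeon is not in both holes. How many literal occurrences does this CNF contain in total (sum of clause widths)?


functional-PHP(30,22): 30 pigeons, 22 holes, 30*22 = 660 variables.
- pigeon clauses: one per pigeon -> 30 clauses of width 22 -> 660 literals
- hole clauses: 22 holes * C(30,2) = 22 * 435 -> 9570 clauses of width 2 -> 19140 literals
- functional clauses: 30 pigeons * C(22,2) = 30 * 231 -> 6930 clauses of width 2 -> 13860 literals
Total literal occurrences = 660 + 19140 + 13860 = 33660

33660


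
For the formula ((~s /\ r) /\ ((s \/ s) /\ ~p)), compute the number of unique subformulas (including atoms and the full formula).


Formula: ((~s /\ r) /\ ((s \/ s) /\ ~p))
Subformulas found:
  1. s
  2. r
  3. p
  4. ~s
  5. ~p
  6. (s \/ s)
  7. (~s /\ r)
  8. ((s \/ s) /\ ~p)
  9. ((~s /\ r) /\ ((s \/ s) /\ ~p))
Total distinct subformulas = 9

9


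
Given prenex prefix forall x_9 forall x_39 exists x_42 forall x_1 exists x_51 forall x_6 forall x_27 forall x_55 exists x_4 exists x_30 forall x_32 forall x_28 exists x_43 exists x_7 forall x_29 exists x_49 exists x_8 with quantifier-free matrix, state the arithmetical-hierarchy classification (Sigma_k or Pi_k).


Leading quantifier is forall, so the class is Pi.
Number of quantifier blocks = alternations + 1 = 9 + 1 = 10.
Classification: Pi_10

Pi_10


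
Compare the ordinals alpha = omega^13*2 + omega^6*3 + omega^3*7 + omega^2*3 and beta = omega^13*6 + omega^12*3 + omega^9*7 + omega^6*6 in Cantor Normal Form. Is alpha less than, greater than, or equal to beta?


Compare term by term from highest exponent:
alpha = omega^13*2 + omega^6*3 + omega^3*7 + omega^2*3
beta = omega^13*6 + omega^12*3 + omega^9*7 + omega^6*6
Term 1: alpha has omega^13*2, beta has omega^13*6
Term 2: alpha has omega^6*3, beta has omega^12*3
Term 3: alpha has omega^3*7, beta has omega^9*7
Term 4: alpha has omega^2*3, beta has omega^6*6
Result: alpha < beta

alpha < beta


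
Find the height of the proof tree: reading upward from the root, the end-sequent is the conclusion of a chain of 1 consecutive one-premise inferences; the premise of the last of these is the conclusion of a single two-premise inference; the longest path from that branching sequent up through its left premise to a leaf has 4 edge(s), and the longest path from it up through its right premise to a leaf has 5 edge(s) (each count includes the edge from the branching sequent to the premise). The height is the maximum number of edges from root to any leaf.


Longest path through the left premise: 4 edges (measured from the branching sequent)
Longest path through the right premise: 5 edges
Height of the subtree rooted at the branching sequent: max(4, 5) = 5
The branching sequent sits 1 edges above the root (the chain of one-premise inferences), so height = 5 + 1 = 6

6


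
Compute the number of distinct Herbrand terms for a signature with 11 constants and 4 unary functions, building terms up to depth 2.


Herbrand terms by depth:
Depth 0: 11 constants
Depth 1: 44 new terms (running total: 55)
Depth 2: 176 new terms (running total: 231)
Total distinct ground terms = 231

231


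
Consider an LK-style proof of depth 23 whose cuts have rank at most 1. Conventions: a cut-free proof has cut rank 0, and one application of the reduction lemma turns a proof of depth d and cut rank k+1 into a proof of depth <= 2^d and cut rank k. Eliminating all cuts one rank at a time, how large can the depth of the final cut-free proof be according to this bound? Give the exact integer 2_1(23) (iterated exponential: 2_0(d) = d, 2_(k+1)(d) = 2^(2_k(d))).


Each rank reduction sends depth d to at most 2^d; cut rank r needs r reductions.
2_0(23) = 23
2_1(23) = 2^23 = 8388608
Cut-free depth bound = 8388608

8388608


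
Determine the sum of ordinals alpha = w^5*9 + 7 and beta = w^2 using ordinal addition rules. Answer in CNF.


Ordinal addition (w^5*9 + 7) + w^2:
alpha's leading term has exponent 5 > beta's exponent 2, so it survives.
alpha's tail term has exponent 0 < beta's exponent 2, so it is absorbed by beta.
In ordinal addition, any term followed by a strictly larger-exponent term is absorbed.
Result = w^5*9 + w^2

w^5*9 + w^2


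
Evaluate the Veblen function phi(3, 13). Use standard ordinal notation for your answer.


phi(3, 13):
phi(3, beta) = eta_beta (the beta-th eta number, fixed point of zeta).
phi(3, 13) = eta_13

eta_13


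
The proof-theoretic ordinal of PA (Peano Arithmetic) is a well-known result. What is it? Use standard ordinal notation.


The proof-theoretic ordinal of PA (Peano Arithmetic) is a standard result in ordinal analysis.
This ordinal is the supremum of order types of primitive recursive well-orderings
that the theory can prove to be well-ordered.
For PA (Peano Arithmetic), the proof-theoretic ordinal is epsilon_0.

epsilon_0


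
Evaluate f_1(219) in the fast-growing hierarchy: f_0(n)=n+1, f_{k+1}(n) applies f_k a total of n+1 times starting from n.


f_1(219) = f_0^220(219)
f_0 adds 1 each time, applied 220 times.
f_1(219) = 219 + 220 = 439

439


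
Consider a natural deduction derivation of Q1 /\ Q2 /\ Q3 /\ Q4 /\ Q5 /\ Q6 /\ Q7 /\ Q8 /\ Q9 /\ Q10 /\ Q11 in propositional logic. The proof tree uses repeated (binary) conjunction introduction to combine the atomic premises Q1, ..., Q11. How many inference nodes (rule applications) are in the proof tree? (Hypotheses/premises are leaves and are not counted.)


The target conjunction has 11 conjuncts, i.e. 10 binary /\ connectives.
Each conjunction-intro joins two pieces, so 11 atoms require 11-1 = 10 applications.
Total inference nodes = 10

10


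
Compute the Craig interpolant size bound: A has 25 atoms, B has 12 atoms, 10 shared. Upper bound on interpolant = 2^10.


Shared atoms = 10
Craig interpolant size bound = 2^10
= 1024

1024
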